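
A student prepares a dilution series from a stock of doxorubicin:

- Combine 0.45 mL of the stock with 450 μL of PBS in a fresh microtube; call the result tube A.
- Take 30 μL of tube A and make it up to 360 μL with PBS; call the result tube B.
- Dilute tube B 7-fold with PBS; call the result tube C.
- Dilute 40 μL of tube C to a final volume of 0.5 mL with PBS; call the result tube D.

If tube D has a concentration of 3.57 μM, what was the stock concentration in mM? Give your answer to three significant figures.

Step 1: 0.45 mL + 450 μL = 0.9 mL total → factor 0.9/0.45 = 2
Step 2: 30 μL brought to 360 μL → factor 360/30 = 12
Step 3: 7-fold → factor 7
Step 4: 40 μL brought to 0.5 mL → factor 500/40 = 12.5
Overall dilution factor = 2 × 12 × 7 × 12.5 = 2100
Stock = 3.57 μM × 2100 = 7497 μM = 7.50 mM

7.50 mM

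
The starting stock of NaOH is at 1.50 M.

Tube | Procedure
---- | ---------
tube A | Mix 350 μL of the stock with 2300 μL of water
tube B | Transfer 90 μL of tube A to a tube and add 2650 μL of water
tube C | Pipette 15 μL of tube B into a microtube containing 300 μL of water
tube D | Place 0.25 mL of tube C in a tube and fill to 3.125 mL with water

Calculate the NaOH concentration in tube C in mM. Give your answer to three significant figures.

Step 1: 350 μL + 2300 μL = 2650 μL total → factor 2650/350 = 7.5714
Step 2: 90 μL + 2650 μL = 2740 μL total → factor 2740/90 = 30.444
Step 3: 15 μL + 300 μL = 315 μL total → factor 315/15 = 21
Dilution factor through tube C = 7.5714 × 30.444 × 21 = 4840.7
[tube C] = 1.50 M / 4840.7 = 0.0003099 M = 0.310 mM

0.310 mM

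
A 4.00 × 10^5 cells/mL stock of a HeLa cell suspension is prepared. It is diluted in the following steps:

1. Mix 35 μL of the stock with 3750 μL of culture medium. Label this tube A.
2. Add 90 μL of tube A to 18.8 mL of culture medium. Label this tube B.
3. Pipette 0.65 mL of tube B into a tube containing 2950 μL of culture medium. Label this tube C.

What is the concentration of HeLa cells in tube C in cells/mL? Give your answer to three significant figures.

Step 1: 35 μL + 3750 μL = 3785 μL total → factor 3785/35 = 108.14
Step 2: 90 μL + 18.8 mL = 18890 μL total → factor 18890/90 = 209.89
Step 3: 0.65 mL + 2950 μL = 3.6 mL total → factor 3.6/0.65 = 5.5385
Overall dilution factor = 108.14 × 209.89 × 5.5385 = 1.2571 × 10^5
Final = 4.00 × 10^5 cells/mL / 1.2571 × 10^5 = 3.18 cells/mL

3.18 cells/mL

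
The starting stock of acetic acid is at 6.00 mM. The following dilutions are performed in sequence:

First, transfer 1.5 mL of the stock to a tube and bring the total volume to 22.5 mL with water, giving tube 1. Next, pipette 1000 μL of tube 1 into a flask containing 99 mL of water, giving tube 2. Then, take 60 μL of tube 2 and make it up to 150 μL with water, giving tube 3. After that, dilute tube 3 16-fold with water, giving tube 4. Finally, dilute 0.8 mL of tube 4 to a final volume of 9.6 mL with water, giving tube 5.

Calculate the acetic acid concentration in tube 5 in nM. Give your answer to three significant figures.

8.33 nM

Step 1: 1.5 mL brought to 22.5 mL → factor 22.5/1.5 = 15
Step 2: 1000 μL + 99 mL = 1 × 10^5 μL total → factor 1 × 10^5/1000 = 100
Step 3: 60 μL brought to 150 μL → factor 150/60 = 2.5
Step 4: 16-fold → factor 16
Step 5: 0.8 mL brought to 9.6 mL → factor 9.6/0.8 = 12
Dilution factor through tube 5 = 15 × 100 × 2.5 × 16 × 12 = 7.2 × 10^5
[tube 5] = 6.00 mM / 7.2 × 10^5 = 8.333 × 10^-6 mM = 8.33 nM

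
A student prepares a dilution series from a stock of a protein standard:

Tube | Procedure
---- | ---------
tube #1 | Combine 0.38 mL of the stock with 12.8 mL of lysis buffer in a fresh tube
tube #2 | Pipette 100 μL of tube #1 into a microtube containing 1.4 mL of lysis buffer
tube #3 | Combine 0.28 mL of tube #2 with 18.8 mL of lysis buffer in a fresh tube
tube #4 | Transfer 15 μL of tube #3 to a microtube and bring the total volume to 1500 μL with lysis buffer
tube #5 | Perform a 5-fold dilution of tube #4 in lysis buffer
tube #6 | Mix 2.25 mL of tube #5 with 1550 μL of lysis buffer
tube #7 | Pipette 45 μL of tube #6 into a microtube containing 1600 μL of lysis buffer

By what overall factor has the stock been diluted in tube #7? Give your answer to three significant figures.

1.09 × 10^9

Step 1: 0.38 mL + 12.8 mL = 13.18 mL total → factor 13.18/0.38 = 34.684
Step 2: 100 μL + 1.4 mL = 1500 μL total → factor 1500/100 = 15
Step 3: 0.28 mL + 18.8 mL = 19.08 mL total → factor 19.08/0.28 = 68.143
Step 4: 15 μL brought to 1500 μL → factor 1500/15 = 100
Step 5: 5-fold → factor 5
Step 6: 2.25 mL + 1550 μL = 3.8 mL total → factor 3.8/2.25 = 1.6889
Step 7: 45 μL + 1600 μL = 1645 μL total → factor 1645/45 = 36.556
Overall dilution factor = 34.684 × 15 × 68.143 × 100 × 5 × 1.6889 × 36.556 = 1.0944 × 10^9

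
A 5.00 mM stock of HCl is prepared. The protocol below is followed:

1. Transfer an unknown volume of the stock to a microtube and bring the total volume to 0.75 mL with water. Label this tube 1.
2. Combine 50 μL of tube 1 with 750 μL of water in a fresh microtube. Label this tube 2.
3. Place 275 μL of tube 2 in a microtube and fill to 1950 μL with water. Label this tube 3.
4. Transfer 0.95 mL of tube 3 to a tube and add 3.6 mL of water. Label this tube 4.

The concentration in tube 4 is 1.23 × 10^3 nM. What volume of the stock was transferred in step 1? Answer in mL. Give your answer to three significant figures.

Step 1: v brought to 0.75 mL → factor = 0.75 mL/v
Step 2: 50 μL + 750 μL = 800 μL total → factor 800/50 = 16
Step 3: 275 μL brought to 1950 μL → factor 1950/275 = 7.0909
Step 4: 0.95 mL + 3.6 mL = 4.55 mL total → factor 4.55/0.95 = 4.7895
Product of known-step factors = 543.39
Overall factor = 5.00 mM / (1.23 × 10^3 nM) = 4065
Step-1 factor = 4065 / 543.39 = 7.4809
v = 0.75 mL / 7.4809 = 0.100 mL

0.100 mL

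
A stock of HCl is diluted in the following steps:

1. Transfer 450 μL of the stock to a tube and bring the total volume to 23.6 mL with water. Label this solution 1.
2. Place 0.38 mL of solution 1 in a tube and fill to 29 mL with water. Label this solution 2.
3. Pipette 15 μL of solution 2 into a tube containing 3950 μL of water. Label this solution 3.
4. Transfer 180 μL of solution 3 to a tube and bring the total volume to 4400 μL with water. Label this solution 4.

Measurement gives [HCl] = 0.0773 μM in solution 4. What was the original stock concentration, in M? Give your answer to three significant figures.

2.00 M

Step 1: 450 μL brought to 23.6 mL → factor 23600/450 = 52.444
Step 2: 0.38 mL brought to 29 mL → factor 29/0.38 = 76.316
Step 3: 15 μL + 3950 μL = 3965 μL total → factor 3965/15 = 264.33
Step 4: 180 μL brought to 4400 μL → factor 4400/180 = 24.444
Overall dilution factor = 52.444 × 76.316 × 264.33 × 24.444 = 2.5861 × 10^7
Stock = 0.0773 μM × 2.5861 × 10^7 = 1.999 × 10^6 μM = 2.00 M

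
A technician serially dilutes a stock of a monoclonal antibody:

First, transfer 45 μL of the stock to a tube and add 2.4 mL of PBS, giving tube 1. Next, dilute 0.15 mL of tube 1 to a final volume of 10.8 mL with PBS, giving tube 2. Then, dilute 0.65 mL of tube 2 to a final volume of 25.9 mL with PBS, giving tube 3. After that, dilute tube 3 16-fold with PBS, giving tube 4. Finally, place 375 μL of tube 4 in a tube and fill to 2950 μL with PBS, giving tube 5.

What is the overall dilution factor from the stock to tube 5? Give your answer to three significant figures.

1.96 × 10^7

Step 1: 45 μL + 2.4 mL = 2445 μL total → factor 2445/45 = 54.333
Step 2: 0.15 mL brought to 10.8 mL → factor 10.8/0.15 = 72
Step 3: 0.65 mL brought to 25.9 mL → factor 25.9/0.65 = 39.846
Step 4: 16-fold → factor 16
Step 5: 375 μL brought to 2950 μL → factor 2950/375 = 7.8667
Overall dilution factor = 54.333 × 72 × 39.846 × 16 × 7.8667 = 1.962 × 10^7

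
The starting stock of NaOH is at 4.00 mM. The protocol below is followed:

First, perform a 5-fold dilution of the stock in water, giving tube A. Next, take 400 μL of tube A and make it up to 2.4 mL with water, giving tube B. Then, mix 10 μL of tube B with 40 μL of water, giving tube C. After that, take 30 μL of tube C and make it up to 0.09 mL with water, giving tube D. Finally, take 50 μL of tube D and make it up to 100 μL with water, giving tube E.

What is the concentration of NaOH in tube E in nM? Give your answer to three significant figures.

4.44 × 10^3 nM

Step 1: 5-fold → factor 5
Step 2: 400 μL brought to 2.4 mL → factor 2400/400 = 6
Step 3: 10 μL + 40 μL = 50 μL total → factor 50/10 = 5
Step 4: 30 μL brought to 0.09 mL → factor 90/30 = 3
Step 5: 50 μL brought to 100 μL → factor 100/50 = 2
Overall dilution factor = 5 × 6 × 5 × 3 × 2 = 900
Final = 4.00 mM / 900 = 0.004444 mM = 4.44 × 10^3 nM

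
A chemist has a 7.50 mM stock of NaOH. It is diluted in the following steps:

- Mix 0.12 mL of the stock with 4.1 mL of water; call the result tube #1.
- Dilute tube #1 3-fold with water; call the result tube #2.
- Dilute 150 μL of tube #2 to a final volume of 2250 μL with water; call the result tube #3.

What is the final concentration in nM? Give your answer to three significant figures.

Step 1: 0.12 mL + 4.1 mL = 4.22 mL total → factor 4.22/0.12 = 35.167
Step 2: 3-fold → factor 3
Step 3: 150 μL brought to 2250 μL → factor 2250/150 = 15
Overall dilution factor = 35.167 × 3 × 15 = 1582.5
Final = 7.50 mM / 1582.5 = 0.004739 mM = 4.74 × 10^3 nM

4.74 × 10^3 nM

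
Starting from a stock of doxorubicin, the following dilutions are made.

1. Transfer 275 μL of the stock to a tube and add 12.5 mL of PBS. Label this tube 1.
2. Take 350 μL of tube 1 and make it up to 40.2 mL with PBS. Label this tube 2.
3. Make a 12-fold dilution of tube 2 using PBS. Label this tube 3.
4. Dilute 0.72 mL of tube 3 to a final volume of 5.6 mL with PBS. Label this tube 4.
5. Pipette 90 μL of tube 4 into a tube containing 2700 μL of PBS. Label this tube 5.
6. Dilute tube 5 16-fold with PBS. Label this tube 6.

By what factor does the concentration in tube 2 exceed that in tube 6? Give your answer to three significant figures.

4.63 × 10^4

Step 1: 275 μL + 12.5 mL = 12775 μL total → factor 12775/275 = 46.455
Step 2: 350 μL brought to 40.2 mL → factor 40200/350 = 114.86
Step 3: 12-fold → factor 12
Step 4: 0.72 mL brought to 5.6 mL → factor 5.6/0.72 = 7.7778
Step 5: 90 μL + 2700 μL = 2790 μL total → factor 2790/90 = 31
Step 6: 16-fold → factor 16
Dilution factor to tube 2 = 5335.6; to tube 6 = 2.47 × 10^8
[tube 2]/[tube 6] = (factor to tube 6)/(factor to tube 2) = 2.47 × 10^8/5335.6 = 4.63 × 10^4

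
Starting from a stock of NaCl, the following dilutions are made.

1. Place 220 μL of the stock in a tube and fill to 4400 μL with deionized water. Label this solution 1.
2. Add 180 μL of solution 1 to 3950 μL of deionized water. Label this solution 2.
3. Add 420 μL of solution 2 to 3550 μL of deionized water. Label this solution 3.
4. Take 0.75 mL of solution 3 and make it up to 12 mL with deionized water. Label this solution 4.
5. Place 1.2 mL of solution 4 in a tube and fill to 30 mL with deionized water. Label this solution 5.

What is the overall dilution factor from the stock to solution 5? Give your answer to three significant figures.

Step 1: 220 μL brought to 4400 μL → factor 4400/220 = 20
Step 2: 180 μL + 3950 μL = 4130 μL total → factor 4130/180 = 22.944
Step 3: 420 μL + 3550 μL = 3970 μL total → factor 3970/420 = 9.4524
Step 4: 0.75 mL brought to 12 mL → factor 12/0.75 = 16
Step 5: 1.2 mL brought to 30 mL → factor 30/1.2 = 25
Overall dilution factor = 20 × 22.944 × 9.4524 × 16 × 25 = 1.735 × 10^6

1.74 × 10^6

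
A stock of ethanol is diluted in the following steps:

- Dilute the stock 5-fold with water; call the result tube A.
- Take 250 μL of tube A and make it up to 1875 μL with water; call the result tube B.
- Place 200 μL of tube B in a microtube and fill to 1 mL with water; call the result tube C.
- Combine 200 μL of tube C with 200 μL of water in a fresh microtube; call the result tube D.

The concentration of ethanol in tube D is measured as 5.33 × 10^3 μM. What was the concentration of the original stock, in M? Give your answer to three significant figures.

Step 1: 5-fold → factor 5
Step 2: 250 μL brought to 1875 μL → factor 1875/250 = 7.5
Step 3: 200 μL brought to 1 mL → factor 1000/200 = 5
Step 4: 200 μL + 200 μL = 400 μL total → factor 400/200 = 2
Overall dilution factor = 5 × 7.5 × 5 × 2 = 375
Stock = 5.33 × 10^3 μM × 375 = 1.999 × 10^6 μM = 2.00 M

2.00 M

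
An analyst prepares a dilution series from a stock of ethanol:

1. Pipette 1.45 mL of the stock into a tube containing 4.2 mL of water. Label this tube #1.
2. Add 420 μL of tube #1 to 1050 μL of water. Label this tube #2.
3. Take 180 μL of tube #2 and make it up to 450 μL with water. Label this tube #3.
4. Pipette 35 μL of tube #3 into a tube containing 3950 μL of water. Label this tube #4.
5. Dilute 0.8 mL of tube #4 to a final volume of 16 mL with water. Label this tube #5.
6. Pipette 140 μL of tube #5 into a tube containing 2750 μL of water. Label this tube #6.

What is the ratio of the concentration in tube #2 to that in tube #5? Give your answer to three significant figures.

5.69 × 10^3

Step 1: 1.45 mL + 4.2 mL = 5.65 mL total → factor 5.65/1.45 = 3.8966
Step 2: 420 μL + 1050 μL = 1470 μL total → factor 1470/420 = 3.5
Step 3: 180 μL brought to 450 μL → factor 450/180 = 2.5
Step 4: 35 μL + 3950 μL = 3985 μL total → factor 3985/35 = 113.86
Step 5: 0.8 mL brought to 16 mL → factor 16/0.8 = 20
Dilution factor to tube #2 = 13.638; to tube #5 = 77639
[tube #2]/[tube #5] = (factor to tube #5)/(factor to tube #2) = 77639/13.638 = 5.69 × 10^3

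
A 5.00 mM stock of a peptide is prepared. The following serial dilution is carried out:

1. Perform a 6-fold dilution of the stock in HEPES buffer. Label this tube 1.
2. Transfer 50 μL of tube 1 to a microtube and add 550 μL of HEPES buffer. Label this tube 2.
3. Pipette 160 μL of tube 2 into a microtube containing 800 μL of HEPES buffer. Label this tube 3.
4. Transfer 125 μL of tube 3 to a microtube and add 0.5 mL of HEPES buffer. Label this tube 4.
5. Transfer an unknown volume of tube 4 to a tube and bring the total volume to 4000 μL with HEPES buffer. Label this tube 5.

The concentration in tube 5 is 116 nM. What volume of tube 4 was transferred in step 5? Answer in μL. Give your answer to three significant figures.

Step 1: 6-fold → factor 6
Step 2: 50 μL + 550 μL = 600 μL total → factor 600/50 = 12
Step 3: 160 μL + 800 μL = 960 μL total → factor 960/160 = 6
Step 4: 125 μL + 0.5 mL = 625 μL total → factor 625/125 = 5
Step 5: v brought to 4000 μL → factor = 4000 μL/v
Product of known-step factors = 2160
Overall factor = 5.00 mM / (116 nM) = 43103
Step-5 factor = 43103 / 2160 = 19.955
v = 4000 μL / 19.955 = 200 μL

200 μL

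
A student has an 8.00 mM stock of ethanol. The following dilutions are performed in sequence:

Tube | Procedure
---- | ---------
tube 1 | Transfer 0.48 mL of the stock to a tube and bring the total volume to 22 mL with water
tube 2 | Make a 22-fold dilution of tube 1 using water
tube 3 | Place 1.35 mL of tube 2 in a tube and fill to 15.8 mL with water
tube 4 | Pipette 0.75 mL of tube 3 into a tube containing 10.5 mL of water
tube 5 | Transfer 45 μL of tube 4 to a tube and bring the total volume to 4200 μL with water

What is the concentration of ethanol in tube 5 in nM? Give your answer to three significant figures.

0.484 nM

Step 1: 0.48 mL brought to 22 mL → factor 22/0.48 = 45.833
Step 2: 22-fold → factor 22
Step 3: 1.35 mL brought to 15.8 mL → factor 15.8/1.35 = 11.704
Step 4: 0.75 mL + 10.5 mL = 11.25 mL total → factor 11.25/0.75 = 15
Step 5: 45 μL brought to 4200 μL → factor 4200/45 = 93.333
Overall dilution factor = 45.833 × 22 × 11.704 × 15 × 93.333 = 1.6522 × 10^7
Final = 8.00 mM / 1.6522 × 10^7 = 4.842 × 10^-7 mM = 0.484 nM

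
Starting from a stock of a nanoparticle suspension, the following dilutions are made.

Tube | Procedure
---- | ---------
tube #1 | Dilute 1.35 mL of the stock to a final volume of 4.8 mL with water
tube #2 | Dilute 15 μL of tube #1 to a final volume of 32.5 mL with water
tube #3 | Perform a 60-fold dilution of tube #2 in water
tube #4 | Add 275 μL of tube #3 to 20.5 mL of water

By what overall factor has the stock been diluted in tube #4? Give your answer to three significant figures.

3.49 × 10^7

Step 1: 1.35 mL brought to 4.8 mL → factor 4.8/1.35 = 3.5556
Step 2: 15 μL brought to 32.5 mL → factor 32500/15 = 2166.7
Step 3: 60-fold → factor 60
Step 4: 275 μL + 20.5 mL = 20775 μL total → factor 20775/275 = 75.545
Overall dilution factor = 3.5556 × 2166.7 × 60 × 75.545 = 3.4919 × 10^7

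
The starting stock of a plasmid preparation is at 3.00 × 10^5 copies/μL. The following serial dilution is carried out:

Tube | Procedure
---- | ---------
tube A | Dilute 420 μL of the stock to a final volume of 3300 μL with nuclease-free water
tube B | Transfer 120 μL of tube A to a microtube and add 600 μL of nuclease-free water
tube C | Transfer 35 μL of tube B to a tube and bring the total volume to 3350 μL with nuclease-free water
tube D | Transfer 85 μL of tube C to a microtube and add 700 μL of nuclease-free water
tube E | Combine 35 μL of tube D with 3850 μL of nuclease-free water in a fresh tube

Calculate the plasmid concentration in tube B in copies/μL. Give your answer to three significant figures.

6.36 × 10^3 copies/μL

Step 1: 420 μL brought to 3300 μL → factor 3300/420 = 7.8571
Step 2: 120 μL + 600 μL = 720 μL total → factor 720/120 = 6
Dilution factor through tube B = 7.8571 × 6 = 47.143
[tube B] = 3.00 × 10^5 copies/μL / 47.143 = 6.36 × 10^3 copies/μL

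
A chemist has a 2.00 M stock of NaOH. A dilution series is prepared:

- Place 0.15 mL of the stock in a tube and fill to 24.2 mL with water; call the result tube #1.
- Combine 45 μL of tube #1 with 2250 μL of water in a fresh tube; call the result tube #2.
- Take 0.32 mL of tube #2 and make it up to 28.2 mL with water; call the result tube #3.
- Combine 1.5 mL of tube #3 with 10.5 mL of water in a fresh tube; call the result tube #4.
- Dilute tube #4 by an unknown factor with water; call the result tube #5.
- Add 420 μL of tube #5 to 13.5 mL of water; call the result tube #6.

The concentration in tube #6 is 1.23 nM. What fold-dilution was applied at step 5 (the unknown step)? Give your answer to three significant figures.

Step 1: 0.15 mL brought to 24.2 mL → factor 24.2/0.15 = 161.33
Step 2: 45 μL + 2250 μL = 2295 μL total → factor 2295/45 = 51
Step 3: 0.32 mL brought to 28.2 mL → factor 28.2/0.32 = 88.125
Step 4: 1.5 mL + 10.5 mL = 12 mL total → factor 12/1.5 = 8
Step 5: unknown factor x
Step 6: 420 μL + 13.5 mL = 13920 μL total → factor 13920/420 = 33.143
Product of known-step factors = 1.9225 × 10^8
Overall factor = 2.00 M / (1.23 nM) = 1.626 × 10^9
x = 1.626 × 10^9 / 1.9225 × 10^8 = 8.46

8.46-fold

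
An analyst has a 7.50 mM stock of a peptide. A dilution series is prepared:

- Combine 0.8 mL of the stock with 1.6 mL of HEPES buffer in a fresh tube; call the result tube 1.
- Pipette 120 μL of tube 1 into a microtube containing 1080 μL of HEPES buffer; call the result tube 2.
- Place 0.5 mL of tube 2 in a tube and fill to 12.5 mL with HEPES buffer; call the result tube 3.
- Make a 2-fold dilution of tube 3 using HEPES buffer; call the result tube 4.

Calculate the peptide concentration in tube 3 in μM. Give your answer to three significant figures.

10.0 μM

Step 1: 0.8 mL + 1.6 mL = 2.4 mL total → factor 2.4/0.8 = 3
Step 2: 120 μL + 1080 μL = 1200 μL total → factor 1200/120 = 10
Step 3: 0.5 mL brought to 12.5 mL → factor 12.5/0.5 = 25
Dilution factor through tube 3 = 3 × 10 × 25 = 750
[tube 3] = 7.50 mM / 750 = 0.01000 mM = 10.0 μM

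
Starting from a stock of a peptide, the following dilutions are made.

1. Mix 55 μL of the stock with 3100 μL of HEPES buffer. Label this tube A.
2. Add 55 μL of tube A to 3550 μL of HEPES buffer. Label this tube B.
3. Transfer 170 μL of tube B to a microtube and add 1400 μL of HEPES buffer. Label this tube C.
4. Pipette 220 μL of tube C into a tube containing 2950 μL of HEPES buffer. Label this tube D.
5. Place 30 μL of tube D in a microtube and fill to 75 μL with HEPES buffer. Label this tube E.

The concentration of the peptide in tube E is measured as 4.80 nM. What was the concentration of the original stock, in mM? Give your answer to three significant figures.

Step 1: 55 μL + 3100 μL = 3155 μL total → factor 3155/55 = 57.364
Step 2: 55 μL + 3550 μL = 3605 μL total → factor 3605/55 = 65.545
Step 3: 170 μL + 1400 μL = 1570 μL total → factor 1570/170 = 9.2353
Step 4: 220 μL + 2950 μL = 3170 μL total → factor 3170/220 = 14.409
Step 5: 30 μL brought to 75 μL → factor 75/30 = 2.5
Overall dilution factor = 57.364 × 65.545 × 9.2353 × 14.409 × 2.5 = 1.2509 × 10^6
Stock = 4.80 nM × 1.2509 × 10^6 = 6.004 × 10^6 nM = 6.00 mM

6.00 mM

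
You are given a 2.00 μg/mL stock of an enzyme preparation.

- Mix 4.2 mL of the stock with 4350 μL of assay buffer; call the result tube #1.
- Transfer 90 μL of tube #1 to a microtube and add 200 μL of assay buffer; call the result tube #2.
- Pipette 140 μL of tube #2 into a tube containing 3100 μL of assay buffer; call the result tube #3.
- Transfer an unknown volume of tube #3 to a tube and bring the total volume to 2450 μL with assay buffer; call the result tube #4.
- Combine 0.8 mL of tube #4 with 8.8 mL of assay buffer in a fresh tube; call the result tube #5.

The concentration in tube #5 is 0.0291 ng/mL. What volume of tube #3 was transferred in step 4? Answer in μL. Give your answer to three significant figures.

64.9 μL

Step 1: 4.2 mL + 4350 μL = 8.55 mL total → factor 8.55/4.2 = 2.0357
Step 2: 90 μL + 200 μL = 290 μL total → factor 290/90 = 3.2222
Step 3: 140 μL + 3100 μL = 3240 μL total → factor 3240/140 = 23.143
Step 4: v brought to 2450 μL → factor = 2450 μL/v
Step 5: 0.8 mL + 8.8 mL = 9.6 mL total → factor 9.6/0.8 = 12
Product of known-step factors = 1821.7
Overall factor = 2.00 μg/mL / (0.0291 ng/mL) = 68729
Step-4 factor = 68729 / 1821.7 = 37.728
v = 2450 μL / 37.728 = 64.9 μL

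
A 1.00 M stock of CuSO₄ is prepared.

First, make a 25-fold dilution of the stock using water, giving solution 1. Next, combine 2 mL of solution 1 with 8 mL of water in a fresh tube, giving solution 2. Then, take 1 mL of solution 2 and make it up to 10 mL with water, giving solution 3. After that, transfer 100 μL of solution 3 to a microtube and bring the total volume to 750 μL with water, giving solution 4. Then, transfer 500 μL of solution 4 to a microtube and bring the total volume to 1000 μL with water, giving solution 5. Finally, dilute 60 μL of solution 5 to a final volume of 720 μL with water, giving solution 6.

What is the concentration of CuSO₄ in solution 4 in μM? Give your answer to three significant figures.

107 μM

Step 1: 25-fold → factor 25
Step 2: 2 mL + 8 mL = 10 mL total → factor 10/2 = 5
Step 3: 1 mL brought to 10 mL → factor 10/1 = 10
Step 4: 100 μL brought to 750 μL → factor 750/100 = 7.5
Dilution factor through solution 4 = 25 × 5 × 10 × 7.5 = 9375
[solution 4] = 1.00 M / 9375 = 0.0001067 M = 107 μM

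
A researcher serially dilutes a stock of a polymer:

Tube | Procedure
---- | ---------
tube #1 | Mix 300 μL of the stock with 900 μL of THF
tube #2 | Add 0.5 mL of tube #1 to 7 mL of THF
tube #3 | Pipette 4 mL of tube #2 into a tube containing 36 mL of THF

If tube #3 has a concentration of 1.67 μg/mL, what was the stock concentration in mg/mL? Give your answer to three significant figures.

1.00 mg/mL

Step 1: 300 μL + 900 μL = 1200 μL total → factor 1200/300 = 4
Step 2: 0.5 mL + 7 mL = 7.5 mL total → factor 7.5/0.5 = 15
Step 3: 4 mL + 36 mL = 40 mL total → factor 40/4 = 10
Overall dilution factor = 4 × 15 × 10 = 600
Stock = 1.67 μg/mL × 600 = 1002 μg/mL = 1.00 mg/mL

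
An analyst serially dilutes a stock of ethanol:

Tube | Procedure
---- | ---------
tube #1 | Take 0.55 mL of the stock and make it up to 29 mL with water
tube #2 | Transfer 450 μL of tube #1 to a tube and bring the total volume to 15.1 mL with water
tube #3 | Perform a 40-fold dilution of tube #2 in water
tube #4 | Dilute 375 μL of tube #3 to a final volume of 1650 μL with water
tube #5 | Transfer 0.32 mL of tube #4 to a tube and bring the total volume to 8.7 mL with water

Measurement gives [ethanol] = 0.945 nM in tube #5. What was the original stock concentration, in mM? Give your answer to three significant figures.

8.00 mM

Step 1: 0.55 mL brought to 29 mL → factor 29/0.55 = 52.727
Step 2: 450 μL brought to 15.1 mL → factor 15100/450 = 33.556
Step 3: 40-fold → factor 40
Step 4: 375 μL brought to 1650 μL → factor 1650/375 = 4.4
Step 5: 0.32 mL brought to 8.7 mL → factor 8.7/0.32 = 27.188
Overall dilution factor = 52.727 × 33.556 × 40 × 4.4 × 27.188 = 8.4661 × 10^6
Stock = 0.945 nM × 8.4661 × 10^6 = 8.000 × 10^6 nM = 8.00 mM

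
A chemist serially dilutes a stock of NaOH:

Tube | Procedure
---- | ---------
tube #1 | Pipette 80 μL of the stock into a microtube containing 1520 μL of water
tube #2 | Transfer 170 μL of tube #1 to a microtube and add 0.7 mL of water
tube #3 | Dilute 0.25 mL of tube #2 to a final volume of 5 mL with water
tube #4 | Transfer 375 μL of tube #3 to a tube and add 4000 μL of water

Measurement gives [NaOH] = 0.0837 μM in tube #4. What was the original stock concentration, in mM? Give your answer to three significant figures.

Step 1: 80 μL + 1520 μL = 1600 μL total → factor 1600/80 = 20
Step 2: 170 μL + 0.7 mL = 870 μL total → factor 870/170 = 5.1176
Step 3: 0.25 mL brought to 5 mL → factor 5/0.25 = 20
Step 4: 375 μL + 4000 μL = 4375 μL total → factor 4375/375 = 11.667
Overall dilution factor = 20 × 5.1176 × 20 × 11.667 = 23882
Stock = 0.0837 μM × 23882 = 1999 μM = 2.00 mM

2.00 mM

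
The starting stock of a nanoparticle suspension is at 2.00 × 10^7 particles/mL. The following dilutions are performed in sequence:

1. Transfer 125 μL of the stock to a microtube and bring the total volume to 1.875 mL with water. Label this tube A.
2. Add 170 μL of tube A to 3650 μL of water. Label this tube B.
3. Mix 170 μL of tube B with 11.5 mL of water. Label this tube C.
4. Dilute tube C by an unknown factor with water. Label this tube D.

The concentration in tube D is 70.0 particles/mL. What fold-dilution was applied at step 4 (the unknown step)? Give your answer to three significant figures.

12.3-fold

Step 1: 125 μL brought to 1.875 mL → factor 1875/125 = 15
Step 2: 170 μL + 3650 μL = 3820 μL total → factor 3820/170 = 22.471
Step 3: 170 μL + 11.5 mL = 11670 μL total → factor 11670/170 = 68.647
Step 4: unknown factor x
Product of known-step factors = 23138
Overall factor = 2.00 × 10^7 particles/mL / (70.0 particles/mL) = 2.8571 × 10^5
x = 2.8571 × 10^5 / 23138 = 12.3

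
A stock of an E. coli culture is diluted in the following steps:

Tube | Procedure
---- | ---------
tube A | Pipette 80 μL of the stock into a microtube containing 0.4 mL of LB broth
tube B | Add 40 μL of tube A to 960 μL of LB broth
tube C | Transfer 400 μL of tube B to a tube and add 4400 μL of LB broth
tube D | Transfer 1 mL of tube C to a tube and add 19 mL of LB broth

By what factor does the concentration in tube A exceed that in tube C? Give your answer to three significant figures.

Step 1: 80 μL + 0.4 mL = 480 μL total → factor 480/80 = 6
Step 2: 40 μL + 960 μL = 1000 μL total → factor 1000/40 = 25
Step 3: 400 μL + 4400 μL = 4800 μL total → factor 4800/400 = 12
Dilution factor to tube A = 6; to tube C = 1800
[tube A]/[tube C] = (factor to tube C)/(factor to tube A) = 1800/6 = 300

300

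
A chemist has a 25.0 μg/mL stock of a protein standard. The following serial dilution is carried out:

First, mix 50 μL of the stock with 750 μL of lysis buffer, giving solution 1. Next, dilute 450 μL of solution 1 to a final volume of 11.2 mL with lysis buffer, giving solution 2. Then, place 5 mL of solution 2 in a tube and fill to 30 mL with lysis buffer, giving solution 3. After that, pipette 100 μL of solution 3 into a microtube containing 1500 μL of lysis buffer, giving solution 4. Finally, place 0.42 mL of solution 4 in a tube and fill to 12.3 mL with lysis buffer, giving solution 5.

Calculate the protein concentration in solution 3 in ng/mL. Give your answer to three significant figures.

10.5 ng/mL

Step 1: 50 μL + 750 μL = 800 μL total → factor 800/50 = 16
Step 2: 450 μL brought to 11.2 mL → factor 11200/450 = 24.889
Step 3: 5 mL brought to 30 mL → factor 30/5 = 6
Dilution factor through solution 3 = 16 × 24.889 × 6 = 2389.3
[solution 3] = 25.0 μg/mL / 2389.3 = 0.01046 μg/mL = 10.5 ng/mL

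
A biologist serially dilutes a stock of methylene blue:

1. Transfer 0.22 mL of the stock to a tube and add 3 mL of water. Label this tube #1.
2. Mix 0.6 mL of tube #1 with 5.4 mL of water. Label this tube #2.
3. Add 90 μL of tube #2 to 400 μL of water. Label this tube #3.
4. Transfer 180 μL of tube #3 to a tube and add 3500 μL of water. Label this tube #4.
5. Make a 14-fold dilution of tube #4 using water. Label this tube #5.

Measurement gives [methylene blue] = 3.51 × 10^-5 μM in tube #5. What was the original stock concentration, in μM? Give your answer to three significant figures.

8.01 μM

Step 1: 0.22 mL + 3 mL = 3.22 mL total → factor 3.22/0.22 = 14.636
Step 2: 0.6 mL + 5.4 mL = 6 mL total → factor 6/0.6 = 10
Step 3: 90 μL + 400 μL = 490 μL total → factor 490/90 = 5.4444
Step 4: 180 μL + 3500 μL = 3680 μL total → factor 3680/180 = 20.444
Step 5: 14-fold → factor 14
Overall dilution factor = 14.636 × 10 × 5.4444 × 20.444 × 14 = 2.2808 × 10^5
Stock = 3.51 × 10^-5 μM × 2.2808 × 10^5 = 8.01 μM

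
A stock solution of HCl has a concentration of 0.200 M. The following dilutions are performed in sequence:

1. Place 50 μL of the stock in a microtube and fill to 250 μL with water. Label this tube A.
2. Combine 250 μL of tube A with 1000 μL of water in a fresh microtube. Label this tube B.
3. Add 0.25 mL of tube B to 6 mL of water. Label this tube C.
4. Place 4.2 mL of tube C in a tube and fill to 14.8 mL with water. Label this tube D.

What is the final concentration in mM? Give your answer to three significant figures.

Step 1: 50 μL brought to 250 μL → factor 250/50 = 5
Step 2: 250 μL + 1000 μL = 1250 μL total → factor 1250/250 = 5
Step 3: 0.25 mL + 6 mL = 6.25 mL total → factor 6.25/0.25 = 25
Step 4: 4.2 mL brought to 14.8 mL → factor 14.8/4.2 = 3.5238
Overall dilution factor = 5 × 5 × 25 × 3.5238 = 2202.4
Final = 0.200 M / 2202.4 = 9.081 × 10^-5 M = 0.0908 mM

0.0908 mM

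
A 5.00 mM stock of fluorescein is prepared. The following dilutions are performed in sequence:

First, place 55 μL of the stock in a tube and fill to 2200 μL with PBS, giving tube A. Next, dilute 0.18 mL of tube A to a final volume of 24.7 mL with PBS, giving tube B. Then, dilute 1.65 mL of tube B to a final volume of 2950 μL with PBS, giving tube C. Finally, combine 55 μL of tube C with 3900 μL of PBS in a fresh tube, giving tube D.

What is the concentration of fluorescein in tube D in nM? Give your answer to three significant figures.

Step 1: 55 μL brought to 2200 μL → factor 2200/55 = 40
Step 2: 0.18 mL brought to 24.7 mL → factor 24.7/0.18 = 137.22
Step 3: 1.65 mL brought to 2950 μL → factor 2.95/1.65 = 1.7879
Step 4: 55 μL + 3900 μL = 3955 μL total → factor 3955/55 = 71.909
Overall dilution factor = 40 × 137.22 × 1.7879 × 71.909 = 7.0568 × 10^5
Final = 5.00 mM / 7.0568 × 10^5 = 7.085 × 10^-6 mM = 7.09 nM

7.09 nM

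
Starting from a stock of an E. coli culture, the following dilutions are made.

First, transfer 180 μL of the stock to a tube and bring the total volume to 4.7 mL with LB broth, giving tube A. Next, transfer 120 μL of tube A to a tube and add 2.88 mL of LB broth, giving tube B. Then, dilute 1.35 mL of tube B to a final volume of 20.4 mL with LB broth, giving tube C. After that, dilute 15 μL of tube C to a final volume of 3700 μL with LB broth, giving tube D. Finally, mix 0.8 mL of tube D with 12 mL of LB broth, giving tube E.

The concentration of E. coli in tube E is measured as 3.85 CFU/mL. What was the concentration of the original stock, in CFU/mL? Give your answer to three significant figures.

1.50 × 10^8 CFU/mL

Step 1: 180 μL brought to 4.7 mL → factor 4700/180 = 26.111
Step 2: 120 μL + 2.88 mL = 3000 μL total → factor 3000/120 = 25
Step 3: 1.35 mL brought to 20.4 mL → factor 20.4/1.35 = 15.111
Step 4: 15 μL brought to 3700 μL → factor 3700/15 = 246.67
Step 5: 0.8 mL + 12 mL = 12.8 mL total → factor 12.8/0.8 = 16
Overall dilution factor = 26.111 × 25 × 15.111 × 246.67 × 16 = 3.8931 × 10^7
Stock = 3.85 CFU/mL × 3.8931 × 10^7 = 1.50 × 10^8 CFU/mL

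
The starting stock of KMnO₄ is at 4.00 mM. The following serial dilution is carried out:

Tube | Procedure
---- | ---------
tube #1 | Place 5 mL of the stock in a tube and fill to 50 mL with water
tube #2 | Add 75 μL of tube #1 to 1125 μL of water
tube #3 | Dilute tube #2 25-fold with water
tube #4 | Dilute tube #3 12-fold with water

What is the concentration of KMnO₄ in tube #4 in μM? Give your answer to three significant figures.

Step 1: 5 mL brought to 50 mL → factor 50/5 = 10
Step 2: 75 μL + 1125 μL = 1200 μL total → factor 1200/75 = 16
Step 3: 25-fold → factor 25
Step 4: 12-fold → factor 12
Overall dilution factor = 10 × 16 × 25 × 12 = 48000
Final = 4.00 mM / 48000 = 8.333 × 10^-5 mM = 0.0833 μM

0.0833 μM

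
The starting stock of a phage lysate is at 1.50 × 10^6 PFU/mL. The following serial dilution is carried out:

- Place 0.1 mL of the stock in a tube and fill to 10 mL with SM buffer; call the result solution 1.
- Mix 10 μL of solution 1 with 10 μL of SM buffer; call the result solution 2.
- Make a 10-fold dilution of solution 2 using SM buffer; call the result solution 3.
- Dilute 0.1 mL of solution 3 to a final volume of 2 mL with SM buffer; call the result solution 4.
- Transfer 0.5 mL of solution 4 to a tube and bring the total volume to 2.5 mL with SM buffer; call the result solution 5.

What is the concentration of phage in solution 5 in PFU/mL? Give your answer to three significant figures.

Step 1: 0.1 mL brought to 10 mL → factor 10/0.1 = 100
Step 2: 10 μL + 10 μL = 20 μL total → factor 20/10 = 2
Step 3: 10-fold → factor 10
Step 4: 0.1 mL brought to 2 mL → factor 2/0.1 = 20
Step 5: 0.5 mL brought to 2.5 mL → factor 2.5/0.5 = 5
Overall dilution factor = 100 × 2 × 10 × 20 × 5 = 2 × 10^5
Final = 1.50 × 10^6 PFU/mL / 2 × 10^5 = 7.50 PFU/mL

7.50 PFU/mL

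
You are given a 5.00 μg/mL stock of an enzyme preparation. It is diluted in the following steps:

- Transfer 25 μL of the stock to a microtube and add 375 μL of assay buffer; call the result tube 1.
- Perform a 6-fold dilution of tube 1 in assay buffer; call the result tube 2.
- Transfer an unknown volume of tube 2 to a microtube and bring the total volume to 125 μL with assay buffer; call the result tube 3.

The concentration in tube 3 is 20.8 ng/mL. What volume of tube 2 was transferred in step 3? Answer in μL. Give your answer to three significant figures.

49.9 μL

Step 1: 25 μL + 375 μL = 400 μL total → factor 400/25 = 16
Step 2: 6-fold → factor 6
Step 3: v brought to 125 μL → factor = 125 μL/v
Product of known-step factors = 96
Overall factor = 5.00 μg/mL / (20.8 ng/mL) = 240.38
Step-3 factor = 240.38 / 96 = 2.504
v = 125 μL / 2.504 = 49.9 μL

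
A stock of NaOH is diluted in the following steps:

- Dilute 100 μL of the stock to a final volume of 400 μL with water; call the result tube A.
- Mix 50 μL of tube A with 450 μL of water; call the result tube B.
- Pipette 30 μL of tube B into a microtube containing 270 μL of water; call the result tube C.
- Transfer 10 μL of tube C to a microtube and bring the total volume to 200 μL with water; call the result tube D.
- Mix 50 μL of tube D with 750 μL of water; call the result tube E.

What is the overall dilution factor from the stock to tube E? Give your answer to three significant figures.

1.28 × 10^5

Step 1: 100 μL brought to 400 μL → factor 400/100 = 4
Step 2: 50 μL + 450 μL = 500 μL total → factor 500/50 = 10
Step 3: 30 μL + 270 μL = 300 μL total → factor 300/30 = 10
Step 4: 10 μL brought to 200 μL → factor 200/10 = 20
Step 5: 50 μL + 750 μL = 800 μL total → factor 800/50 = 16
Overall dilution factor = 4 × 10 × 10 × 20 × 16 = 1.28 × 10^5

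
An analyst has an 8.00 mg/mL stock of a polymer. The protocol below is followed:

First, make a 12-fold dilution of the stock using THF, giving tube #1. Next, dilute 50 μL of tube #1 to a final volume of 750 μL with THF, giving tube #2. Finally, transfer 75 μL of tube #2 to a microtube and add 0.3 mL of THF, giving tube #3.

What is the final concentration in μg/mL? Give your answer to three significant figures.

8.89 μg/mL

Step 1: 12-fold → factor 12
Step 2: 50 μL brought to 750 μL → factor 750/50 = 15
Step 3: 75 μL + 0.3 mL = 375 μL total → factor 375/75 = 5
Overall dilution factor = 12 × 15 × 5 = 900
Final = 8.00 mg/mL / 900 = 0.008889 mg/mL = 8.89 μg/mL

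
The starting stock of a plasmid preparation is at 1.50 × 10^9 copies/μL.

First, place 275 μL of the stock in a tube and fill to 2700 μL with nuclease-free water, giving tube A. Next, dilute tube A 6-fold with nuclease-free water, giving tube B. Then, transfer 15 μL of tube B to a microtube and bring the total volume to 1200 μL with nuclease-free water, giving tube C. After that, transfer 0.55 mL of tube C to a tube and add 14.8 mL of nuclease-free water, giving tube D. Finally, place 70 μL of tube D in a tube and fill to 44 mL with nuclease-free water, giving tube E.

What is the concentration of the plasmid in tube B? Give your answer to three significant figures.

2.55 × 10^7 copies/μL

Step 1: 275 μL brought to 2700 μL → factor 2700/275 = 9.8182
Step 2: 6-fold → factor 6
Dilution factor through tube B = 9.8182 × 6 = 58.909
[tube B] = 1.50 × 10^9 copies/μL / 58.909 = 2.55 × 10^7 copies/μL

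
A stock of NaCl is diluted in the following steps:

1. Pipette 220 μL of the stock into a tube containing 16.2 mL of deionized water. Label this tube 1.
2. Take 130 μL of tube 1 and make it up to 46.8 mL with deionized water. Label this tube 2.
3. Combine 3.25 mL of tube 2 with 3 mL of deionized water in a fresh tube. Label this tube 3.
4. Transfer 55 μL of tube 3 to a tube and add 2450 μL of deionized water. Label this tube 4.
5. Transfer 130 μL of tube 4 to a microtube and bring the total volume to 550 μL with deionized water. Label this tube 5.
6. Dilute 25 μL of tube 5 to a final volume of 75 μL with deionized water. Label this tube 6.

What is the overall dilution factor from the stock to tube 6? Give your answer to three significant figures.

2.99 × 10^7

Step 1: 220 μL + 16.2 mL = 16420 μL total → factor 16420/220 = 74.636
Step 2: 130 μL brought to 46.8 mL → factor 46800/130 = 360
Step 3: 3.25 mL + 3 mL = 6.25 mL total → factor 6.25/3.25 = 1.9231
Step 4: 55 μL + 2450 μL = 2505 μL total → factor 2505/55 = 45.545
Step 5: 130 μL brought to 550 μL → factor 550/130 = 4.2308
Step 6: 25 μL brought to 75 μL → factor 75/25 = 3
Overall dilution factor = 74.636 × 360 × 1.9231 × 45.545 × 4.2308 × 3 = 2.987 × 10^7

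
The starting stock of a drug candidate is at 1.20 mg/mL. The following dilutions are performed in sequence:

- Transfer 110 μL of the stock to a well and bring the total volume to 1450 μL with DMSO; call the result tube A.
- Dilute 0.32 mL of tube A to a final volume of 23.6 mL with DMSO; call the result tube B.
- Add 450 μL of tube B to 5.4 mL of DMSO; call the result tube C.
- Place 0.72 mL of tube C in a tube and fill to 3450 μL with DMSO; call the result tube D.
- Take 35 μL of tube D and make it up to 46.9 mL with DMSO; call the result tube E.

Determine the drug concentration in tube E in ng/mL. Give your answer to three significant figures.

0.0148 ng/mL

Step 1: 110 μL brought to 1450 μL → factor 1450/110 = 13.182
Step 2: 0.32 mL brought to 23.6 mL → factor 23.6/0.32 = 73.75
Step 3: 450 μL + 5.4 mL = 5850 μL total → factor 5850/450 = 13
Step 4: 0.72 mL brought to 3450 μL → factor 3.45/0.72 = 4.7917
Step 5: 35 μL brought to 46.9 mL → factor 46900/35 = 1340
Overall dilution factor = 13.182 × 73.75 × 13 × 4.7917 × 1340 = 8.1147 × 10^7
Final = 1.20 mg/mL / 8.1147 × 10^7 = 1.479 × 10^-8 mg/mL = 0.0148 ng/mL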